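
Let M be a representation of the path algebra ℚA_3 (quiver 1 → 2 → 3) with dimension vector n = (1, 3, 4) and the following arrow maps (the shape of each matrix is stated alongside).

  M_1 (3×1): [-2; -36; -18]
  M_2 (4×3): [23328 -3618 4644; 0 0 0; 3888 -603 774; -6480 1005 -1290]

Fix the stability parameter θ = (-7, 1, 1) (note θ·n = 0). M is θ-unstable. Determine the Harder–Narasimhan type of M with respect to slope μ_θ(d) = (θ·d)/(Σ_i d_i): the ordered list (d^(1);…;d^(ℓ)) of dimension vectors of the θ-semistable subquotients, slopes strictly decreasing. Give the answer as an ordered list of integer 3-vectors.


Via rank(M_{q-1}∘⋯∘M_p): M ≅ I[1,2], I[2,2], I[2,3], I[3,3]^3.
μ_θ-semistable layers: μ^(1)=1; μ^(2)=-7

((0, 3, 4); (1, 0, 0))


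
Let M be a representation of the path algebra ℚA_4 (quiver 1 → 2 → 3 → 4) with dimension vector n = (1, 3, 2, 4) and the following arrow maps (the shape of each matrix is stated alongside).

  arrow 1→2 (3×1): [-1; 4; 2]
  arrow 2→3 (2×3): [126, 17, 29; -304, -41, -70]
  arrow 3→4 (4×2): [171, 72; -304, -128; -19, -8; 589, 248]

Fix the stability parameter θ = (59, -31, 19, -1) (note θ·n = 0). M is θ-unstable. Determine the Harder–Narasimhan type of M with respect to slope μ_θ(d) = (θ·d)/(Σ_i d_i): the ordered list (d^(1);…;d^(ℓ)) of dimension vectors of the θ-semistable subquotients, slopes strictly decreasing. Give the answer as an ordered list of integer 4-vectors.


Via rank(M_{q-1}∘⋯∘M_p): M ≅ I[1,2], I[2,3], I[2,4], I[4,4]^3.
μ_θ-semistable layers: μ^(1)=19; μ^(2)=14; μ^(3)=9; μ^(4)=-1; μ^(5)=-31

((0, 0, 1, 0); (1, 1, 0, 0); (0, 0, 1, 1); (0, 0, 0, 3); (0, 2, 0, 0))


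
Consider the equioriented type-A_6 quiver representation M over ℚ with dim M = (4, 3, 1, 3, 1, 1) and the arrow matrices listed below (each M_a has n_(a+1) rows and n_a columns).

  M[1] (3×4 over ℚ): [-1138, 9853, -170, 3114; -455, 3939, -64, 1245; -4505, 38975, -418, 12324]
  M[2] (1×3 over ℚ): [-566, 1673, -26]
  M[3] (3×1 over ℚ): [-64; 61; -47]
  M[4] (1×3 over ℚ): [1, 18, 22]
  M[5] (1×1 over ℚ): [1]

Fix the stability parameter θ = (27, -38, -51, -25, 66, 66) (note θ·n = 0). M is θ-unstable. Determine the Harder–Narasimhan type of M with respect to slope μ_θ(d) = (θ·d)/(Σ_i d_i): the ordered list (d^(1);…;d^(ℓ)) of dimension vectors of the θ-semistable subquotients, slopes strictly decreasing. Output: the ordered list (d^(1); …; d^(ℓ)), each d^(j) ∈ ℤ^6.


Barcode: M ≅ I[1,1], I[1,2]^2, I[1,4], I[4,4], I[4,6]. HN layers by μ_θ (5 steps, strictly decreasing):
  μ^(1)=66; μ^(2)=27; μ^(3)=-11/2; μ^(4)=-87/4; μ^(5)=-25

((0, 0, 0, 0, 1, 1); (1, 0, 0, 0, 0, 0); (2, 2, 0, 0, 0, 0); (1, 1, 1, 1, 0, 0); (0, 0, 0, 2, 0, 0))


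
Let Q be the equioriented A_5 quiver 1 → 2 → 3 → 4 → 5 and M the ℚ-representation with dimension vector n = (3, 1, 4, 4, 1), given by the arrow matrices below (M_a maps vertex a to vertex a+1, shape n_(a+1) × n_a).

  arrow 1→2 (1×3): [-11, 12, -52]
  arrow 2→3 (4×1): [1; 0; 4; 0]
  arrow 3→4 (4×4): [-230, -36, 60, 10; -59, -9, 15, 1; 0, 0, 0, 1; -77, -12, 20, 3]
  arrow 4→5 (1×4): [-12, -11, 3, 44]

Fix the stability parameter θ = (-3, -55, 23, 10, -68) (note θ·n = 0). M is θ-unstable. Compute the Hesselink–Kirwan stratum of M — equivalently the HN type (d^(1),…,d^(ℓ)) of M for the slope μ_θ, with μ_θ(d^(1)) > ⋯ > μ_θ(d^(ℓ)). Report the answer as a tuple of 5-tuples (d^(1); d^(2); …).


Barcode: M ≅ I[1,1]^2, I[1,5], I[3,3], I[3,4]^2, I[4,4]. HN layers by μ_θ (6 steps, strictly decreasing):
  μ^(1)=23; μ^(2)=33/2; μ^(3)=10; μ^(4)=-3; μ^(5)=-35/3; μ^(6)=-29

((0, 0, 1, 0, 0); (0, 0, 2, 2, 0); (0, 0, 0, 1, 0); (2, 0, 0, 0, 0); (0, 0, 1, 1, 1); (1, 1, 0, 0, 0))


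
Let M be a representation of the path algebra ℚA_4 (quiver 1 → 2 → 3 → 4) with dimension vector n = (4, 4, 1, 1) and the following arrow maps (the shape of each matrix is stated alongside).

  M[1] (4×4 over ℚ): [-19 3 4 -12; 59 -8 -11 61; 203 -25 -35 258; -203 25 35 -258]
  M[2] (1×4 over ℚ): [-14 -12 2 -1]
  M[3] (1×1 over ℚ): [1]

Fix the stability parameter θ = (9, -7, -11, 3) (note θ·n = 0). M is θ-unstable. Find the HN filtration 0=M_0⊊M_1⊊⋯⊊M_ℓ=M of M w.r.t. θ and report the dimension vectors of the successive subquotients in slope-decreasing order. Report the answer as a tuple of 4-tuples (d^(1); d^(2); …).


Barcode: M ≅ I[1,1], I[1,2]^2, I[1,4], I[2,2]. HN layers by μ_θ (5 steps, strictly decreasing):
  μ^(1)=9; μ^(2)=3; μ^(3)=1; μ^(4)=-3; μ^(5)=-7

((1, 0, 0, 0); (0, 0, 0, 1); (2, 2, 0, 0); (1, 1, 1, 0); (0, 1, 0, 0))


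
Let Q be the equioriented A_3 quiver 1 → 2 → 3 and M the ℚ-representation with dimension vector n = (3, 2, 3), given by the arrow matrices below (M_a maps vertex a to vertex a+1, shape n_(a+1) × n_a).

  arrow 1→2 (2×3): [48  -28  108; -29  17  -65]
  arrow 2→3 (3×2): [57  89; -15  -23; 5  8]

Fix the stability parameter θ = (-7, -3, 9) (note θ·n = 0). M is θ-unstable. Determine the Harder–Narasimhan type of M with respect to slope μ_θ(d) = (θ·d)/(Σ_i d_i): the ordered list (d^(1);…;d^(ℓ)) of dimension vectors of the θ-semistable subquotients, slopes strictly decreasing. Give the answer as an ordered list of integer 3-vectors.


Via rank(M_{q-1}∘⋯∘M_p): M ≅ I[1,1], I[1,3]^2, I[3,3].
μ_θ-semistable layers: μ^(1)=9; μ^(2)=-3; μ^(3)=-7

((0, 0, 3); (0, 2, 0); (3, 0, 0))


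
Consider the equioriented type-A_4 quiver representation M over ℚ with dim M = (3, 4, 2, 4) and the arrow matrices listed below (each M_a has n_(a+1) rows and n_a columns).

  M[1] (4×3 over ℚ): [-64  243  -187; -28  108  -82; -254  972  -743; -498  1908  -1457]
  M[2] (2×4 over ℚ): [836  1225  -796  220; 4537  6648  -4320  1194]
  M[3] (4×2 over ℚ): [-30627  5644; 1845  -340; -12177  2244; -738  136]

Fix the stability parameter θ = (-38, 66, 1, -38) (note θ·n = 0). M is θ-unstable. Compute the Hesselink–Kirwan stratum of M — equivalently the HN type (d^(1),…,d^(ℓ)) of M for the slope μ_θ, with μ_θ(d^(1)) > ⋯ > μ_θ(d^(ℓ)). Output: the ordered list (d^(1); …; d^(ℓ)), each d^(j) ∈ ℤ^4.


Interval decomposition of M: I[1,1], I[1,3], I[1,4], I[2,2]^2, I[4,4]^3.
HN type (ℓ=4): μ^(1)=66; μ^(2)=67/2; μ^(3)=29/3; μ^(4)=-38

((0, 2, 0, 0); (0, 1, 1, 0); (0, 1, 1, 1); (3, 0, 0, 3))


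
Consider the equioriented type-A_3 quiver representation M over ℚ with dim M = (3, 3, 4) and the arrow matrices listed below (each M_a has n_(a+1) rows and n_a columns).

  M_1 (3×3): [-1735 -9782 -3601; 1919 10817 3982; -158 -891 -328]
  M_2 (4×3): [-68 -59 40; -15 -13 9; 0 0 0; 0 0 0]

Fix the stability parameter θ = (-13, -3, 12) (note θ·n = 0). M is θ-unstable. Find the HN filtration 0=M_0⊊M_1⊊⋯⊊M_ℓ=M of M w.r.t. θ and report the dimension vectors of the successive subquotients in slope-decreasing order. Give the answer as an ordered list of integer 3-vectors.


Interval decomposition of M: I[1,2], I[1,3]^2, I[3,3]^2.
HN type (ℓ=3): μ^(1)=12; μ^(2)=-3; μ^(3)=-13

((0, 0, 4); (0, 3, 0); (3, 0, 0))


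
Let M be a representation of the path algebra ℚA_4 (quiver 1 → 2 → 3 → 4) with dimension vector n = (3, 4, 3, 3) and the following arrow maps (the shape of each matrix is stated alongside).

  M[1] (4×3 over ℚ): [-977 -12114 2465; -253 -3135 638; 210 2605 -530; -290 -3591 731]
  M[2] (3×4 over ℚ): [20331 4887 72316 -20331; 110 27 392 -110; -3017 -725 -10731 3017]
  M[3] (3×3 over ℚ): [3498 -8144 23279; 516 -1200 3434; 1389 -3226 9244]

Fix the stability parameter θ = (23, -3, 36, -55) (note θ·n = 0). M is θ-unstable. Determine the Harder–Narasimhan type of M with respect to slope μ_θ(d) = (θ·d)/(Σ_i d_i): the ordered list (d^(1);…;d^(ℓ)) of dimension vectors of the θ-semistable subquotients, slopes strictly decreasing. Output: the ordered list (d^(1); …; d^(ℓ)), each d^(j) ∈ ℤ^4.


Interval decomposition of M: I[1,2], I[1,4]^2, I[2,3], I[4,4].
HN type (ℓ=5): μ^(1)=36; μ^(2)=10; μ^(3)=1/4; μ^(4)=-3; μ^(5)=-55

((0, 0, 1, 0); (1, 1, 0, 0); (2, 2, 2, 2); (0, 1, 0, 0); (0, 0, 0, 1))


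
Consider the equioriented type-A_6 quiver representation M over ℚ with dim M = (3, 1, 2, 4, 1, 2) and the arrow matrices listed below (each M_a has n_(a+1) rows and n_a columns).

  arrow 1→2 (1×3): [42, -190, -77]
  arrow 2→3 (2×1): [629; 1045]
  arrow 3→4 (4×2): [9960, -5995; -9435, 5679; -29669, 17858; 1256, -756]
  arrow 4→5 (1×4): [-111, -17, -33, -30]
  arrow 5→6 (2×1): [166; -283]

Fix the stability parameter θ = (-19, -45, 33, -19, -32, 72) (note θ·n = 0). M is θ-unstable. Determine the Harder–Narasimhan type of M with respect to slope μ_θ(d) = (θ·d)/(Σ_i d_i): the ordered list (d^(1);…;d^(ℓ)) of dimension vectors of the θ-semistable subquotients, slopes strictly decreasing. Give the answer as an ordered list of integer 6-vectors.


Via rank(M_{q-1}∘⋯∘M_p): M ≅ I[1,1]^2, I[1,6], I[3,4], I[4,4]^2, I[6,6].
μ_θ-semistable layers: μ^(1)=72; μ^(2)=7; μ^(3)=-6; μ^(4)=-19; μ^(5)=-32

((0, 0, 0, 0, 0, 2); (0, 0, 1, 1, 0, 0); (0, 0, 1, 1, 1, 0); (2, 0, 0, 2, 0, 0); (1, 1, 0, 0, 0, 0))


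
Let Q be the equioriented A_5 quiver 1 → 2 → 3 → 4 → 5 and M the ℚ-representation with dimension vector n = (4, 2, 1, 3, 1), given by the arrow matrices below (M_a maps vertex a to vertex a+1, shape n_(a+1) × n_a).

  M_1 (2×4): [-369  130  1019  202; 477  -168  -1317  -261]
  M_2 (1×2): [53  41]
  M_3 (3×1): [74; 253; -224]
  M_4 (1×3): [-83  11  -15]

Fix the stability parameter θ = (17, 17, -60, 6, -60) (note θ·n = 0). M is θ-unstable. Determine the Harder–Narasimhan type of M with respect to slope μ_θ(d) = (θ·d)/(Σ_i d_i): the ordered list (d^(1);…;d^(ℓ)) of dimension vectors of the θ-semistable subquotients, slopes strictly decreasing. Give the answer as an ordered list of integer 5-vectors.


Barcode: M ≅ I[1,1]^2, I[1,2], I[1,5], I[4,4]^2. HN layers by μ_θ (3 steps, strictly decreasing):
  μ^(1)=17; μ^(2)=6; μ^(3)=-16

((3, 1, 0, 0, 0); (0, 0, 0, 2, 0); (1, 1, 1, 1, 1))


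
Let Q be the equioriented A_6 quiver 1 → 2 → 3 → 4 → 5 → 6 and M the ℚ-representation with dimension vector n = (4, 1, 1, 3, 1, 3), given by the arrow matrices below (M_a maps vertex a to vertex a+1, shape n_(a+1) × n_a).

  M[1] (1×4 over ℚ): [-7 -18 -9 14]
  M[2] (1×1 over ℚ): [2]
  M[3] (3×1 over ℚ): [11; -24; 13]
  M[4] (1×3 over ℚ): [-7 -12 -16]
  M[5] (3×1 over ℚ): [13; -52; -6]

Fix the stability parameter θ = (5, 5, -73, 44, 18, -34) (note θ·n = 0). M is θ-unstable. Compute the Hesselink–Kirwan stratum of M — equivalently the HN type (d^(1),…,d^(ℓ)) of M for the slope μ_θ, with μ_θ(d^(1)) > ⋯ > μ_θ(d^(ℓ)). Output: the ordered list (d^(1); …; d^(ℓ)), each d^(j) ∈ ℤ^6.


Barcode: M ≅ I[1,1]^3, I[1,6], I[4,4]^2, I[6,6]^2. HN layers by μ_θ (5 steps, strictly decreasing):
  μ^(1)=44; μ^(2)=28/3; μ^(3)=5; μ^(4)=-21; μ^(5)=-34

((0, 0, 0, 2, 0, 0); (0, 0, 0, 1, 1, 1); (3, 0, 0, 0, 0, 0); (1, 1, 1, 0, 0, 0); (0, 0, 0, 0, 0, 2))


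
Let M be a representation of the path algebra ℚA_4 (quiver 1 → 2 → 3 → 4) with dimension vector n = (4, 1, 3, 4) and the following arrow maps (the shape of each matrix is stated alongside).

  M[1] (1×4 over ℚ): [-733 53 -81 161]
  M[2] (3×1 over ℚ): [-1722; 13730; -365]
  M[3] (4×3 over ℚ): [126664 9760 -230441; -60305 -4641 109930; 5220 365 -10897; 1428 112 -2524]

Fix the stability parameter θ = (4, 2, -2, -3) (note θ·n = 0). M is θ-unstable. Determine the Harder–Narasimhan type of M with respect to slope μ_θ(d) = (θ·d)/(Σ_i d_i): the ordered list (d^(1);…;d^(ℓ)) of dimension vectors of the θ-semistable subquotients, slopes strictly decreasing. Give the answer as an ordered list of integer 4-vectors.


Interval decomposition of M: I[1,1]^3, I[1,4], I[3,4]^2, I[4,4].
HN type (ℓ=4): μ^(1)=4; μ^(2)=1/4; μ^(3)=-5/2; μ^(4)=-3

((3, 0, 0, 0); (1, 1, 1, 1); (0, 0, 2, 2); (0, 0, 0, 1))


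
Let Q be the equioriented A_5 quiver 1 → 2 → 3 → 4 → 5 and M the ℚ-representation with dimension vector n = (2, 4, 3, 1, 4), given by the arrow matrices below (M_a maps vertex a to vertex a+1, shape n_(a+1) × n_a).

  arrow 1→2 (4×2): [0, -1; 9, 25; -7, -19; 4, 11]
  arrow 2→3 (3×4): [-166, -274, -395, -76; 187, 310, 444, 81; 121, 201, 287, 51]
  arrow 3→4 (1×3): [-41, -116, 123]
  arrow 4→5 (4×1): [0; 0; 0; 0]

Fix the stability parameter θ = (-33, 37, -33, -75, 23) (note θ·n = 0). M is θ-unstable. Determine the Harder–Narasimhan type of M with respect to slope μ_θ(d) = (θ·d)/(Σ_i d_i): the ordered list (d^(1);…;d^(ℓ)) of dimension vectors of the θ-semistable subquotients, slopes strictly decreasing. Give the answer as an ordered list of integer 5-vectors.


Via rank(M_{q-1}∘⋯∘M_p): M ≅ I[1,2], I[1,4], I[2,3]^2, I[5,5]^4.
μ_θ-semistable layers: μ^(1)=37; μ^(2)=23; μ^(3)=2; μ^(4)=-71/3; μ^(5)=-33

((0, 1, 0, 0, 0); (0, 0, 0, 0, 4); (0, 2, 2, 0, 0); (0, 1, 1, 1, 0); (2, 0, 0, 0, 0))


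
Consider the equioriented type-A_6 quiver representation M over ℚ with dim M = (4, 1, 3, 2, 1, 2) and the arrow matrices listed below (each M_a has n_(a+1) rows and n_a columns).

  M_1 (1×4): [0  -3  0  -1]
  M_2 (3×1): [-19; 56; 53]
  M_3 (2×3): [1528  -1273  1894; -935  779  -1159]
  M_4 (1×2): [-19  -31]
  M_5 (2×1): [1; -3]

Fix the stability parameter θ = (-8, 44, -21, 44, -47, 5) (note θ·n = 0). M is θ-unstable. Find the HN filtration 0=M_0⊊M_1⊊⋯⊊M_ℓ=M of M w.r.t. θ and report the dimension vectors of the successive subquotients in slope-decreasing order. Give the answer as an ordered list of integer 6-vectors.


Barcode: M ≅ I[1,1]^3, I[1,4], I[3,3], I[3,6], I[6,6]. HN layers by μ_θ (6 steps, strictly decreasing):
  μ^(1)=44; μ^(2)=23/2; μ^(3)=5; μ^(4)=-3/2; μ^(5)=-8; μ^(6)=-21

((0, 0, 0, 1, 0, 0); (0, 1, 1, 0, 0, 0); (0, 0, 0, 0, 0, 2); (0, 0, 0, 1, 1, 0); (4, 0, 0, 0, 0, 0); (0, 0, 2, 0, 0, 0))


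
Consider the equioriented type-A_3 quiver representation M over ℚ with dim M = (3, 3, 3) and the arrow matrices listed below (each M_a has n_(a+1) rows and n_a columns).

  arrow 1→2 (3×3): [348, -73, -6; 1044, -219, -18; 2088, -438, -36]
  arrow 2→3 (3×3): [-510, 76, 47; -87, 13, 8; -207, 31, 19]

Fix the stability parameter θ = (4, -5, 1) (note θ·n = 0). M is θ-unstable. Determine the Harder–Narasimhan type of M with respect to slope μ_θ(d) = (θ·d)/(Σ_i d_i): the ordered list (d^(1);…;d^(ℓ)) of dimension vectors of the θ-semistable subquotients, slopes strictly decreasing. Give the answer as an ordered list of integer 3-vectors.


Via rank(M_{q-1}∘⋯∘M_p): M ≅ I[1,1]^2, I[1,2], I[2,3]^2, I[3,3].
μ_θ-semistable layers: μ^(1)=4; μ^(2)=1; μ^(3)=-1/2; μ^(4)=-5

((2, 0, 0); (0, 0, 3); (1, 1, 0); (0, 2, 0))


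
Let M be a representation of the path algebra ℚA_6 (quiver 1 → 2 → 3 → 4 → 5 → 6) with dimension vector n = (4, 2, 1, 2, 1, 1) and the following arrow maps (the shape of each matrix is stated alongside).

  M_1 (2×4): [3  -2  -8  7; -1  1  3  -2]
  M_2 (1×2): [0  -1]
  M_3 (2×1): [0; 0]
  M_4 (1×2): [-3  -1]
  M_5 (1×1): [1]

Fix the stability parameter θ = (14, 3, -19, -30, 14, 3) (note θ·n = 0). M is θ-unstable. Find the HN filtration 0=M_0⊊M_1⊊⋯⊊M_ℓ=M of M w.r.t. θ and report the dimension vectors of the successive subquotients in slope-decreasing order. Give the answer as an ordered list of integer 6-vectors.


Barcode: M ≅ I[1,1]^2, I[1,2], I[1,3], I[4,4], I[4,6]. HN layers by μ_θ (4 steps, strictly decreasing):
  μ^(1)=14; μ^(2)=17/2; μ^(3)=-2/3; μ^(4)=-30

((2, 0, 0, 0, 0, 0); (1, 1, 0, 0, 1, 1); (1, 1, 1, 0, 0, 0); (0, 0, 0, 2, 0, 0))


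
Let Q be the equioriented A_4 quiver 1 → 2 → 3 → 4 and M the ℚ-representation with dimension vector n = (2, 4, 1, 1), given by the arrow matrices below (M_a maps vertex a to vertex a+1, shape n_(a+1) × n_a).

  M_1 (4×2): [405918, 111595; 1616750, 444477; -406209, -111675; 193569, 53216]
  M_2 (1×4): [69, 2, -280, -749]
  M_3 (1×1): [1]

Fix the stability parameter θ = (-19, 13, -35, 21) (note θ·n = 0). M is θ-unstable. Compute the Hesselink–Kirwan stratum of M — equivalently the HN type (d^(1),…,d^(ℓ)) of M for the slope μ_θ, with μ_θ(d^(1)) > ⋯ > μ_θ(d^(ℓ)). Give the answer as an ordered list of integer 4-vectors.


Interval decomposition of M: I[1,2], I[1,4], I[2,2]^2.
HN type (ℓ=4): μ^(1)=21; μ^(2)=13; μ^(3)=-11; μ^(4)=-19

((0, 0, 0, 1); (0, 3, 0, 0); (0, 1, 1, 0); (2, 0, 0, 0))


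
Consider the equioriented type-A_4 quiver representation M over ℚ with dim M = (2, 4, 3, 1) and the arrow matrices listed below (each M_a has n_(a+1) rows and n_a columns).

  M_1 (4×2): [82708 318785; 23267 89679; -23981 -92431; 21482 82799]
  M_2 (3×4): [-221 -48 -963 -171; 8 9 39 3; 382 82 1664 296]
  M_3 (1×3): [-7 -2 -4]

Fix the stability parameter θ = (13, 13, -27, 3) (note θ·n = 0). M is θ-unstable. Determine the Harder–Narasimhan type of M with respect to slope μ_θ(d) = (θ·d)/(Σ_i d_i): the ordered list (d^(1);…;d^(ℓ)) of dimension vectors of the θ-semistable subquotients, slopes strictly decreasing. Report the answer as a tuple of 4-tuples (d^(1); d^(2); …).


Interval decomposition of M: I[1,3], I[1,4], I[2,2]^2, I[3,3].
HN type (ℓ=4): μ^(1)=13; μ^(2)=3; μ^(3)=-1/3; μ^(4)=-27

((0, 2, 0, 0); (0, 0, 0, 1); (2, 2, 2, 0); (0, 0, 1, 0))


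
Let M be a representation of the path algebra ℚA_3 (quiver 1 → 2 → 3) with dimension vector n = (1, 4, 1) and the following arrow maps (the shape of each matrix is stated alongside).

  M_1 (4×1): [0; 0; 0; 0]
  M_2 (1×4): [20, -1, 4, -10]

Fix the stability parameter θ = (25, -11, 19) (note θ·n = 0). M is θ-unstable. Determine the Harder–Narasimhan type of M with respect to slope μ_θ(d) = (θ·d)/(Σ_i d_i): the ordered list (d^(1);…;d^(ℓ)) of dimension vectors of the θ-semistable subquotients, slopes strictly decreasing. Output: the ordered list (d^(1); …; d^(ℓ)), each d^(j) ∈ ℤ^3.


Via rank(M_{q-1}∘⋯∘M_p): M ≅ I[1,1], I[2,2]^3, I[2,3].
μ_θ-semistable layers: μ^(1)=25; μ^(2)=19; μ^(3)=-11

((1, 0, 0); (0, 0, 1); (0, 4, 0))


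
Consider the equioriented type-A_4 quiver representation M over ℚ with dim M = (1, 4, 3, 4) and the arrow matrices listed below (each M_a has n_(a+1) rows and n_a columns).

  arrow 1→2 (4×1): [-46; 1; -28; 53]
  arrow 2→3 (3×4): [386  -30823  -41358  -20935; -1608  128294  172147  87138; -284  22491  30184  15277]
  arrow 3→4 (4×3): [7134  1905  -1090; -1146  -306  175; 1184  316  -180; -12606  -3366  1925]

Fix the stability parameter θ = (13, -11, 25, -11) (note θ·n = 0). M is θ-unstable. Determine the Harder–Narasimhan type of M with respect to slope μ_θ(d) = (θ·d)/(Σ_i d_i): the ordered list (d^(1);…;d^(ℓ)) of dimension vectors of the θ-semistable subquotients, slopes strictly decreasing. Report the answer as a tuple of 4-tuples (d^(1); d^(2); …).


Via rank(M_{q-1}∘⋯∘M_p): M ≅ I[1,3], I[2,2], I[2,4]^2, I[4,4]^2.
μ_θ-semistable layers: μ^(1)=25; μ^(2)=7; μ^(3)=1; μ^(4)=-11

((0, 0, 1, 0); (0, 0, 2, 2); (1, 1, 0, 0); (0, 3, 0, 2))


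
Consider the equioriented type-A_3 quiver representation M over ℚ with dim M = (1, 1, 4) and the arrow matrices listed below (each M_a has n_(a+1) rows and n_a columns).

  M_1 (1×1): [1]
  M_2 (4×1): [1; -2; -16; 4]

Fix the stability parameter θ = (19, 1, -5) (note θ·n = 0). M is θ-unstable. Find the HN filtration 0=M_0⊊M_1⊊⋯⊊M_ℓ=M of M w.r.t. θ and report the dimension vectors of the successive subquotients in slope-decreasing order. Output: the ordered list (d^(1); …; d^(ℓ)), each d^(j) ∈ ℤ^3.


Barcode: M ≅ I[1,3], I[3,3]^3. HN layers by μ_θ (2 steps, strictly decreasing):
  μ^(1)=5; μ^(2)=-5

((1, 1, 1); (0, 0, 3))


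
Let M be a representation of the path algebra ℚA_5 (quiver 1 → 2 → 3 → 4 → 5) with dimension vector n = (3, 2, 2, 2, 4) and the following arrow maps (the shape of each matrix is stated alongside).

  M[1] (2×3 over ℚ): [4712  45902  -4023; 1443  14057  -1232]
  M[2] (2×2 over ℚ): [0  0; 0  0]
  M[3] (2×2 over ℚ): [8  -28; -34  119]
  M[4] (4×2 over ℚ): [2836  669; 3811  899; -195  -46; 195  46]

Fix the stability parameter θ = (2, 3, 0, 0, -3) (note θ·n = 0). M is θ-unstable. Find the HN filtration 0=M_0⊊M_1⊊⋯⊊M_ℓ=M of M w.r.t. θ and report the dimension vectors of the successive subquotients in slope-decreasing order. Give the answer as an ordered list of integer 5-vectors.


Barcode: M ≅ I[1,1], I[1,2]^2, I[3,3], I[3,5], I[4,5], I[5,5]^2. HN layers by μ_θ (6 steps, strictly decreasing):
  μ^(1)=3; μ^(2)=2; μ^(3)=0; μ^(4)=-1; μ^(5)=-3/2; μ^(6)=-3

((0, 2, 0, 0, 0); (3, 0, 0, 0, 0); (0, 0, 1, 0, 0); (0, 0, 1, 1, 1); (0, 0, 0, 1, 1); (0, 0, 0, 0, 2))


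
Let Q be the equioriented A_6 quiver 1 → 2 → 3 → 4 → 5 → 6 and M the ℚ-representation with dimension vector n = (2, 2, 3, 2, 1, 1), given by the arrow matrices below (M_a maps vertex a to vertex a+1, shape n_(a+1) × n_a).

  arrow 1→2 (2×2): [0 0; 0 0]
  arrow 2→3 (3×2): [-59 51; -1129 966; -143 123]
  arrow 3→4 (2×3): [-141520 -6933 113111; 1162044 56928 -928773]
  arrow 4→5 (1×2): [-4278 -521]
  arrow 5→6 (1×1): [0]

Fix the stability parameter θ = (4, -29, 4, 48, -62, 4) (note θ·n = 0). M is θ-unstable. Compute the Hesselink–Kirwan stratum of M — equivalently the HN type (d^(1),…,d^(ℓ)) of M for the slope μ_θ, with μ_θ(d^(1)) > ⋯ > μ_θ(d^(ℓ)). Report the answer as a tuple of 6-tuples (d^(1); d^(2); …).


Barcode: M ≅ I[1,1]^2, I[2,4], I[2,5], I[3,3], I[6,6]. HN layers by μ_θ (4 steps, strictly decreasing):
  μ^(1)=48; μ^(2)=4; μ^(3)=-10/3; μ^(4)=-29

((0, 0, 0, 1, 0, 0); (2, 0, 2, 0, 0, 1); (0, 0, 1, 1, 1, 0); (0, 2, 0, 0, 0, 0))


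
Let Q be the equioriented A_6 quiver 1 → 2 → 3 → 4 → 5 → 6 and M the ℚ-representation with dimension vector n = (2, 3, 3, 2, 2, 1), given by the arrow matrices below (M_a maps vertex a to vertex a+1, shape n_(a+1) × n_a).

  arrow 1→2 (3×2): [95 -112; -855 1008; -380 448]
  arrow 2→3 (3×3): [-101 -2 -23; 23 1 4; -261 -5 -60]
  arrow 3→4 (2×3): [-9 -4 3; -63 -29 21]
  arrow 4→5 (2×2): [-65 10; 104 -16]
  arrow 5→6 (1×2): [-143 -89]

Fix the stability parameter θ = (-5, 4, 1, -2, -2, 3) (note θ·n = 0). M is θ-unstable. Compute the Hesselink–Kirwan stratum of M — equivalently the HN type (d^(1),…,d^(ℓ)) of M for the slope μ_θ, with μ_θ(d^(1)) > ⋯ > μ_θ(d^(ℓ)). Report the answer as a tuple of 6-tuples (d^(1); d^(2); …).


Barcode: M ≅ I[1,1], I[1,6], I[2,3], I[2,4], I[5,5]. HN layers by μ_θ (6 steps, strictly decreasing):
  μ^(1)=3; μ^(2)=5/2; μ^(3)=1; μ^(4)=1/4; μ^(5)=-2; μ^(6)=-5

((0, 0, 0, 0, 0, 1); (0, 1, 1, 0, 0, 0); (0, 1, 1, 1, 0, 0); (0, 1, 1, 1, 1, 0); (0, 0, 0, 0, 1, 0); (2, 0, 0, 0, 0, 0))


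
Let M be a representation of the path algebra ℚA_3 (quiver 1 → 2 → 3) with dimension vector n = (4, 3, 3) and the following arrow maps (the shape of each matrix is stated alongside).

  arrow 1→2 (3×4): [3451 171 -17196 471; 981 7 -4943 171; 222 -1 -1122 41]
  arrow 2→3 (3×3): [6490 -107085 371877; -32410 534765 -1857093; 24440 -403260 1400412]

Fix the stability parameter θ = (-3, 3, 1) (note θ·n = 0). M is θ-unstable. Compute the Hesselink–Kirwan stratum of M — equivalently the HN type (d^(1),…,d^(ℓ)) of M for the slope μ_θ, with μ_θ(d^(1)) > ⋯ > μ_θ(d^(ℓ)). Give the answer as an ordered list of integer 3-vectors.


Interval decomposition of M: I[1,1], I[1,2]^2, I[1,3], I[3,3]^2.
HN type (ℓ=4): μ^(1)=3; μ^(2)=2; μ^(3)=1; μ^(4)=-3

((0, 2, 0); (0, 1, 1); (0, 0, 2); (4, 0, 0))


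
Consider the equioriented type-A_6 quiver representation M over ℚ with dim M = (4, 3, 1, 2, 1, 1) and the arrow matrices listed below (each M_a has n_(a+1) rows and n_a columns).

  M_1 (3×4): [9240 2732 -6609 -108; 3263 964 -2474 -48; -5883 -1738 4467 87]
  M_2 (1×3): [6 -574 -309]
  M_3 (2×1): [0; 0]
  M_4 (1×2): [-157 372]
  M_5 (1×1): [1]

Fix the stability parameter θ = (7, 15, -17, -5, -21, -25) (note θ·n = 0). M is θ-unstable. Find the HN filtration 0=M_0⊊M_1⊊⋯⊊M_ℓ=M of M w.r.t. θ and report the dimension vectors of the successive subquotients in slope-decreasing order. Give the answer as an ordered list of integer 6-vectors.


Interval decomposition of M: I[1,1], I[1,2]^2, I[1,3], I[4,4], I[4,6].
HN type (ℓ=5): μ^(1)=15; μ^(2)=7; μ^(3)=5/3; μ^(4)=-5; μ^(5)=-17

((0, 2, 0, 0, 0, 0); (3, 0, 0, 0, 0, 0); (1, 1, 1, 0, 0, 0); (0, 0, 0, 1, 0, 0); (0, 0, 0, 1, 1, 1))


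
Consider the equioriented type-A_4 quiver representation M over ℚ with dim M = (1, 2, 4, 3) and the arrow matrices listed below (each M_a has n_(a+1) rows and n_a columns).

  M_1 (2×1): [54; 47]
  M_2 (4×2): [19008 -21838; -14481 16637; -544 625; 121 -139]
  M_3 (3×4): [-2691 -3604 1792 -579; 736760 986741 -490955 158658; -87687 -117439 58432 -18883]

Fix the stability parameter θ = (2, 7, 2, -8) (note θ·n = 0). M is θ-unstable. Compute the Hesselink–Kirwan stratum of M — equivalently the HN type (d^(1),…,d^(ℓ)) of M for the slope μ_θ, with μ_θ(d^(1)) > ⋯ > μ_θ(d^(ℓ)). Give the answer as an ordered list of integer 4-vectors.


Barcode: M ≅ I[1,4], I[2,4], I[3,3], I[3,4]. HN layers by μ_θ (4 steps, strictly decreasing):
  μ^(1)=2; μ^(2)=3/4; μ^(3)=1/3; μ^(4)=-3

((0, 0, 1, 0); (1, 1, 1, 1); (0, 1, 1, 1); (0, 0, 1, 1))


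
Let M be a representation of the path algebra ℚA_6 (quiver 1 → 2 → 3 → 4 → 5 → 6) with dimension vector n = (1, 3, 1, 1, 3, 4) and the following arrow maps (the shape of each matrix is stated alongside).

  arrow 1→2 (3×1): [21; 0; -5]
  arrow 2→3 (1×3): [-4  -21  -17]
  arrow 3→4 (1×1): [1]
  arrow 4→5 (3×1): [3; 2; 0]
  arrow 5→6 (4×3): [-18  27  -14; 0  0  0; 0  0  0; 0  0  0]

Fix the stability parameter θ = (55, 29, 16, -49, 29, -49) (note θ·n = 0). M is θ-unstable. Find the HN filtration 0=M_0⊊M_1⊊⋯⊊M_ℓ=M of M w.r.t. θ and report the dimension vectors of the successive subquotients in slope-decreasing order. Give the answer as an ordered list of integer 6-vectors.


Interval decomposition of M: I[1,5], I[2,2]^2, I[5,5], I[5,6], I[6,6]^3.
HN type (ℓ=4): μ^(1)=29; μ^(2)=51/4; μ^(3)=-10; μ^(4)=-49

((0, 2, 0, 0, 2, 0); (1, 1, 1, 1, 0, 0); (0, 0, 0, 0, 1, 1); (0, 0, 0, 0, 0, 3))


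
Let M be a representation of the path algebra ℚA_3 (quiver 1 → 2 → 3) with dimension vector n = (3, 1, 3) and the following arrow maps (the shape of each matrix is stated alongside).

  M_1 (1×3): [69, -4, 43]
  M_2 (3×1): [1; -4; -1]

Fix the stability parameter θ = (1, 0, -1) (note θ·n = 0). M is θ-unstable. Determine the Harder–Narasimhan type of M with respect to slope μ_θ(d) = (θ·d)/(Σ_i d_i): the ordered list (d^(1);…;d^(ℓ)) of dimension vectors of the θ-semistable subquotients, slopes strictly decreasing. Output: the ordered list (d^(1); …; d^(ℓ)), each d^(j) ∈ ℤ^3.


Barcode: M ≅ I[1,1]^2, I[1,3], I[3,3]^2. HN layers by μ_θ (3 steps, strictly decreasing):
  μ^(1)=1; μ^(2)=0; μ^(3)=-1

((2, 0, 0); (1, 1, 1); (0, 0, 2))


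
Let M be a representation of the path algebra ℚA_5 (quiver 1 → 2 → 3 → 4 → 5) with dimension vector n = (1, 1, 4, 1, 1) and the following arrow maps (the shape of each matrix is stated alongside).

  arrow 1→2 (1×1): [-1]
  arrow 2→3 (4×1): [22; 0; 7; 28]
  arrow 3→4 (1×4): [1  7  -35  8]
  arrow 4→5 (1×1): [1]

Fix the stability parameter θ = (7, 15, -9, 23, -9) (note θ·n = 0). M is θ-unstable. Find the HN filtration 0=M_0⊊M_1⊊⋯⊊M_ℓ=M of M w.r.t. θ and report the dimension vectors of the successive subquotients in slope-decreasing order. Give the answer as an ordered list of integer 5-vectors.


Via rank(M_{q-1}∘⋯∘M_p): M ≅ I[1,5], I[3,3]^3.
μ_θ-semistable layers: μ^(1)=7; μ^(2)=13/3; μ^(3)=-9

((0, 0, 0, 1, 1); (1, 1, 1, 0, 0); (0, 0, 3, 0, 0))


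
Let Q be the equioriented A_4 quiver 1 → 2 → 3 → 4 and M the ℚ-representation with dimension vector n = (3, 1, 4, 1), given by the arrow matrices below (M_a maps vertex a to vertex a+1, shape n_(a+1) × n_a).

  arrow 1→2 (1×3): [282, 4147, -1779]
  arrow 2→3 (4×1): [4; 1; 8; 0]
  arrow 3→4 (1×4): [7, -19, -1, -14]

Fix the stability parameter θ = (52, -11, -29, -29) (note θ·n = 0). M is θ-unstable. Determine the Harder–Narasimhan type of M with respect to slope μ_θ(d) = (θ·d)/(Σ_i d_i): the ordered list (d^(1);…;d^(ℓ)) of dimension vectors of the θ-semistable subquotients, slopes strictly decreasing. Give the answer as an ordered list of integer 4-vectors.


Via rank(M_{q-1}∘⋯∘M_p): M ≅ I[1,1]^2, I[1,4], I[3,3]^3.
μ_θ-semistable layers: μ^(1)=52; μ^(2)=-17/4; μ^(3)=-29

((2, 0, 0, 0); (1, 1, 1, 1); (0, 0, 3, 0))


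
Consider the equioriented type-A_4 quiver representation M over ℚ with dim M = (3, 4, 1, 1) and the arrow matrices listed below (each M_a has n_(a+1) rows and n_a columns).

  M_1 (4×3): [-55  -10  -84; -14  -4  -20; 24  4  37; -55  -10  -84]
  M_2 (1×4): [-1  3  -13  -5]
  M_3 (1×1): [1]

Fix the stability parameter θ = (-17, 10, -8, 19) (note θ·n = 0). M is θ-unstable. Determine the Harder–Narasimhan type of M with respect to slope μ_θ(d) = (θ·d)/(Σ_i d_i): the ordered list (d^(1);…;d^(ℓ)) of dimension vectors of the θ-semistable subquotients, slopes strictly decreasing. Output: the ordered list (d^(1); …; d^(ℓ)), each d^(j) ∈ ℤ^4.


Barcode: M ≅ I[1,1], I[1,2], I[1,4], I[2,2]^2. HN layers by μ_θ (4 steps, strictly decreasing):
  μ^(1)=19; μ^(2)=10; μ^(3)=1; μ^(4)=-17

((0, 0, 0, 1); (0, 3, 0, 0); (0, 1, 1, 0); (3, 0, 0, 0))


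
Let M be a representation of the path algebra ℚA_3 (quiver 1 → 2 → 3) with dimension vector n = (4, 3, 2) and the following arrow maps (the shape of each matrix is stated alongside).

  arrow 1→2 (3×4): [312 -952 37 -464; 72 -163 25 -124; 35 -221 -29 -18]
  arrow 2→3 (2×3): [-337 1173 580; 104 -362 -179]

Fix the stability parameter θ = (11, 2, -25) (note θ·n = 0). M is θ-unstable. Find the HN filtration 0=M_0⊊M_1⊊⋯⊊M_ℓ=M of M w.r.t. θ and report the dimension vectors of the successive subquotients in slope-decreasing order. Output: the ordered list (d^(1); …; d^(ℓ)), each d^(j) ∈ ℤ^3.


Barcode: M ≅ I[1,1], I[1,2], I[1,3]^2. HN layers by μ_θ (3 steps, strictly decreasing):
  μ^(1)=11; μ^(2)=13/2; μ^(3)=-4

((1, 0, 0); (1, 1, 0); (2, 2, 2))


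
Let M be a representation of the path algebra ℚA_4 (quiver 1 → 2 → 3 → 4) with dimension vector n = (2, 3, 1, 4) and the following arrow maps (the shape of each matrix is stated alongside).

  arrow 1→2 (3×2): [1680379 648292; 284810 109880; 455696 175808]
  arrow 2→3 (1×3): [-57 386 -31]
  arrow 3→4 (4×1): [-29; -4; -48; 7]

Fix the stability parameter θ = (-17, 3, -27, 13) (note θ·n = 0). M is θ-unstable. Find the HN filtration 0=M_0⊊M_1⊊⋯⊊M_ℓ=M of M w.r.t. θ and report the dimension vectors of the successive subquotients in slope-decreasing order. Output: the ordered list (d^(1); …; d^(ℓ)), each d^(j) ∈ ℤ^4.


Barcode: M ≅ I[1,1], I[1,4], I[2,2]^2, I[4,4]^3. HN layers by μ_θ (4 steps, strictly decreasing):
  μ^(1)=13; μ^(2)=3; μ^(3)=-12; μ^(4)=-17

((0, 0, 0, 4); (0, 2, 0, 0); (0, 1, 1, 0); (2, 0, 0, 0))


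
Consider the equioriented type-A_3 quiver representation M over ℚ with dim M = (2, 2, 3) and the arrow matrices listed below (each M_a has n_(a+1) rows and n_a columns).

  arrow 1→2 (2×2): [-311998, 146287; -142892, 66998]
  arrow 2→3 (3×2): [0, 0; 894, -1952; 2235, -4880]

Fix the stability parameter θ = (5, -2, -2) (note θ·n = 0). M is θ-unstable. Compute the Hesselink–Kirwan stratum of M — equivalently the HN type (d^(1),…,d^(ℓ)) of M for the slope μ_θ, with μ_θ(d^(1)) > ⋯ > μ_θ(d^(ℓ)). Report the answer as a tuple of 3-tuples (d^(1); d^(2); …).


Via rank(M_{q-1}∘⋯∘M_p): M ≅ I[1,1], I[1,3], I[2,2], I[3,3]^2.
μ_θ-semistable layers: μ^(1)=5; μ^(2)=1/3; μ^(3)=-2

((1, 0, 0); (1, 1, 1); (0, 1, 2))


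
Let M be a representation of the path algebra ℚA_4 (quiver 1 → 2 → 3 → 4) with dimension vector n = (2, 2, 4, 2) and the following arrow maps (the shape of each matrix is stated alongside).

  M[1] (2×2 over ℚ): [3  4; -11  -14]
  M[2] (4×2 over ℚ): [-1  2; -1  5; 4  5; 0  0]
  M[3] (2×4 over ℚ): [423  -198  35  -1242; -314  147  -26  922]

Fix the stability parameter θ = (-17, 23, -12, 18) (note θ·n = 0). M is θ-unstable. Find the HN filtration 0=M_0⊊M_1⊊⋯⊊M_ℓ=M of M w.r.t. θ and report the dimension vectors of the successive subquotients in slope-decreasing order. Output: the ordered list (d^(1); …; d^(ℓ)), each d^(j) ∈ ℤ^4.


Interval decomposition of M: I[1,4]^2, I[3,3]^2.
HN type (ℓ=4): μ^(1)=18; μ^(2)=11/2; μ^(3)=-12; μ^(4)=-17

((0, 0, 0, 2); (0, 2, 2, 0); (0, 0, 2, 0); (2, 0, 0, 0))


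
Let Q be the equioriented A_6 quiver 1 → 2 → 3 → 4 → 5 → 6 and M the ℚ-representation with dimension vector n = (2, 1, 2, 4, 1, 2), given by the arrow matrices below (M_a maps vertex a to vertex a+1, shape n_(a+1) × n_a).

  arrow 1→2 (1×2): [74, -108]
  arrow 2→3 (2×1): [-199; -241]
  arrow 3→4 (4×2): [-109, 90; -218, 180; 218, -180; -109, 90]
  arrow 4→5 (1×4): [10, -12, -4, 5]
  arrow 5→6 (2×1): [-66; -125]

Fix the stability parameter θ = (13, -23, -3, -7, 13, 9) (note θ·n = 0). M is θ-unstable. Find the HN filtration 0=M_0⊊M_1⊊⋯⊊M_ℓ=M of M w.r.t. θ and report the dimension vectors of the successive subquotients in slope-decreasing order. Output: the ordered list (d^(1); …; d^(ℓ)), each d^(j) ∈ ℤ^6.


Interval decomposition of M: I[1,1], I[1,6], I[3,3], I[4,4]^3, I[6,6].
HN type (ℓ=6): μ^(1)=13; μ^(2)=11; μ^(3)=9; μ^(4)=-3; μ^(5)=-5; μ^(6)=-7

((1, 0, 0, 0, 0, 0); (0, 0, 0, 0, 1, 1); (0, 0, 0, 0, 0, 1); (0, 0, 1, 0, 0, 0); (1, 1, 1, 1, 0, 0); (0, 0, 0, 3, 0, 0))


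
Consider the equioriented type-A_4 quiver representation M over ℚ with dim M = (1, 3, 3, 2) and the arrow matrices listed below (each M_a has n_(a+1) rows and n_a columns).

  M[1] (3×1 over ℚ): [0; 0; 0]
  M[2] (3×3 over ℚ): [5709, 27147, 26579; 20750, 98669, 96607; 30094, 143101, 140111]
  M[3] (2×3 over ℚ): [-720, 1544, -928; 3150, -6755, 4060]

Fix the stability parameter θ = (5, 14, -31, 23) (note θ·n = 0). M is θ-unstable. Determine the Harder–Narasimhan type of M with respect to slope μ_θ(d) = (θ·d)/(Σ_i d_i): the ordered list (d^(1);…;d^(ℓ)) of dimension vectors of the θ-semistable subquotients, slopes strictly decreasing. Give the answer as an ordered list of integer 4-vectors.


Interval decomposition of M: I[1,1], I[2,2], I[2,3], I[2,4], I[3,3], I[4,4].
HN type (ℓ=5): μ^(1)=23; μ^(2)=14; μ^(3)=5; μ^(4)=-17/2; μ^(5)=-31

((0, 0, 0, 2); (0, 1, 0, 0); (1, 0, 0, 0); (0, 2, 2, 0); (0, 0, 1, 0))


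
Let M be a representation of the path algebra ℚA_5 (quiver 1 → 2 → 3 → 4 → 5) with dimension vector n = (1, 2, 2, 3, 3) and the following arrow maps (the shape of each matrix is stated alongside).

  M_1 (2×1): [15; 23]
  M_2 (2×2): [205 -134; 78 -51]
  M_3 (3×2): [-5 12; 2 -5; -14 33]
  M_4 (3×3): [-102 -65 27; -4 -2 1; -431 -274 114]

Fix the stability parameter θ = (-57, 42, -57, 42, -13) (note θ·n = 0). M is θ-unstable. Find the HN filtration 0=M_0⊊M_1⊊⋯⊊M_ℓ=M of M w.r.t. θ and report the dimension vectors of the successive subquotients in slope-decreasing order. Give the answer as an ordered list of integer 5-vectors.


Via rank(M_{q-1}∘⋯∘M_p): M ≅ I[1,5], I[2,5], I[4,5].
μ_θ-semistable layers: μ^(1)=29/2; μ^(2)=-15/2; μ^(3)=-57

((0, 0, 0, 3, 3); (0, 2, 2, 0, 0); (1, 0, 0, 0, 0))


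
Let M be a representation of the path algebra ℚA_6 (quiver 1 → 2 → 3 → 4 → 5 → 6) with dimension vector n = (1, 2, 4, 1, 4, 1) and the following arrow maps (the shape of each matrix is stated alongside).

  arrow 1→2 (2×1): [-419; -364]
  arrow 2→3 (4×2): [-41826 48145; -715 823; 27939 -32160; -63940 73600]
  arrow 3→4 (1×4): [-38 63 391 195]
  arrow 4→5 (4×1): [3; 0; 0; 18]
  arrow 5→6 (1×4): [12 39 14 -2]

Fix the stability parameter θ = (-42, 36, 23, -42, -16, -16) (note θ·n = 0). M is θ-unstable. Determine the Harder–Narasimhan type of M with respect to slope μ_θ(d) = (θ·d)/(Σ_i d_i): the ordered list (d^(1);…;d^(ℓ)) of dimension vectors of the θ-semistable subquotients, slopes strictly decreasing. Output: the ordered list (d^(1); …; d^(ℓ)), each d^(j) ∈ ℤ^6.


Via rank(M_{q-1}∘⋯∘M_p): M ≅ I[1,5], I[2,3], I[3,3]^2, I[5,5]^2, I[5,6].
μ_θ-semistable layers: μ^(1)=59/2; μ^(2)=23; μ^(3)=1/4; μ^(4)=-16; μ^(5)=-42

((0, 1, 1, 0, 0, 0); (0, 0, 2, 0, 0, 0); (0, 1, 1, 1, 1, 0); (0, 0, 0, 0, 3, 1); (1, 0, 0, 0, 0, 0))


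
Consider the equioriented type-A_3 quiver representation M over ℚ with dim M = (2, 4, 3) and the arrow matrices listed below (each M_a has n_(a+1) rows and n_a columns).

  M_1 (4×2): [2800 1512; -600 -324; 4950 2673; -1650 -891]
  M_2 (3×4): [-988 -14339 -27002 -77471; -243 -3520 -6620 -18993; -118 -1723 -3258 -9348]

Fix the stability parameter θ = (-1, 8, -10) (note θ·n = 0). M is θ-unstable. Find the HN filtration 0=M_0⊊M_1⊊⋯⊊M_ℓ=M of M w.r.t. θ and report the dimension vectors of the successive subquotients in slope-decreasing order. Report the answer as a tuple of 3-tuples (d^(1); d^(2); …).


Barcode: M ≅ I[1,1], I[1,3], I[2,2], I[2,3]^2. HN layers by μ_θ (2 steps, strictly decreasing):
  μ^(1)=8; μ^(2)=-1

((0, 1, 0); (2, 3, 3))


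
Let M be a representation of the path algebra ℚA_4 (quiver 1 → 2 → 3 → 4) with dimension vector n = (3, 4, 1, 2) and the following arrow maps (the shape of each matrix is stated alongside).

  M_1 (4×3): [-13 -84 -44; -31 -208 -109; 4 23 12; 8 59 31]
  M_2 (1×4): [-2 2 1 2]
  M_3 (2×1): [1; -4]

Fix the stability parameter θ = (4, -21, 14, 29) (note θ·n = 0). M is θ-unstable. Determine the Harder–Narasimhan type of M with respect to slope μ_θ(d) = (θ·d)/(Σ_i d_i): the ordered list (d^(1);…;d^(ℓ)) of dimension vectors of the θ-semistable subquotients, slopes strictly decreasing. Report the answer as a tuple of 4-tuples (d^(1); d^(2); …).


Interval decomposition of M: I[1,2]^2, I[1,4], I[2,2], I[4,4].
HN type (ℓ=4): μ^(1)=29; μ^(2)=14; μ^(3)=-17/2; μ^(4)=-21

((0, 0, 0, 2); (0, 0, 1, 0); (3, 3, 0, 0); (0, 1, 0, 0))


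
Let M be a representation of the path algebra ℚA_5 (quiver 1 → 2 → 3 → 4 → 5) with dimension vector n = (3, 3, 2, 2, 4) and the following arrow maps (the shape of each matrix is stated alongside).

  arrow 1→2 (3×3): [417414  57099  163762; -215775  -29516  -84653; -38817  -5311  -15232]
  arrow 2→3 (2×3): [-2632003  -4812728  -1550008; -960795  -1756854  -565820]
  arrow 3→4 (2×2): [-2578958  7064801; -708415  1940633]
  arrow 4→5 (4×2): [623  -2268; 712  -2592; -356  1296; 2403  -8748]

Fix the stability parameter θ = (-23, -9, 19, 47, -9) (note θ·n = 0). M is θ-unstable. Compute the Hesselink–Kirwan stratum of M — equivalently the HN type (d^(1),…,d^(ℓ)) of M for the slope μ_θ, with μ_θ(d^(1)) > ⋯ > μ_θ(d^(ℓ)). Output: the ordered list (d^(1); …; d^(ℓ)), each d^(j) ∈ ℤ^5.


Interval decomposition of M: I[1,2], I[1,4], I[1,5], I[5,5]^3.
HN type (ℓ=4): μ^(1)=47; μ^(2)=19; μ^(3)=-9; μ^(4)=-23

((0, 0, 0, 1, 0); (0, 0, 2, 1, 1); (0, 3, 0, 0, 3); (3, 0, 0, 0, 0))


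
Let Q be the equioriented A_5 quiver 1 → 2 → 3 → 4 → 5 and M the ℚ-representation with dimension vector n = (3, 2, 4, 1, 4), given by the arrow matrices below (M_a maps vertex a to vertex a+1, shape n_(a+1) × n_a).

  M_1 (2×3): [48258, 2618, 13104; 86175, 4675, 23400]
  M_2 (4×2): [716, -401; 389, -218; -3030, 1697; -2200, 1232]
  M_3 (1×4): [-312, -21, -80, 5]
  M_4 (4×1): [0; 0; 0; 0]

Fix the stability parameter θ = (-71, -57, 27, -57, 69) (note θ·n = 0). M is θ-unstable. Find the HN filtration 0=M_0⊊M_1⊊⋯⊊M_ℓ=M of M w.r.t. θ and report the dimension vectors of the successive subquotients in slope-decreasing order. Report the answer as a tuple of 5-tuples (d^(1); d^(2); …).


Via rank(M_{q-1}∘⋯∘M_p): M ≅ I[1,1]^2, I[1,4], I[2,3], I[3,3]^2, I[5,5]^4.
μ_θ-semistable layers: μ^(1)=69; μ^(2)=27; μ^(3)=-15; μ^(4)=-57; μ^(5)=-71

((0, 0, 0, 0, 4); (0, 0, 3, 0, 0); (0, 0, 1, 1, 0); (0, 2, 0, 0, 0); (3, 0, 0, 0, 0))
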